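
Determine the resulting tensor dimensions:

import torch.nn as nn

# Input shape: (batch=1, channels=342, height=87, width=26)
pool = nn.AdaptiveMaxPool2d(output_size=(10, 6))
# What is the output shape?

Input shape: (1, 342, 87, 26)
Output shape: (1, 342, 10, 6)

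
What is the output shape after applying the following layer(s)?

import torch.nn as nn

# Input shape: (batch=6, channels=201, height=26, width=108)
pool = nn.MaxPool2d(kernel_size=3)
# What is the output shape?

Input shape: (6, 201, 26, 108)
Output shape: (6, 201, 8, 36)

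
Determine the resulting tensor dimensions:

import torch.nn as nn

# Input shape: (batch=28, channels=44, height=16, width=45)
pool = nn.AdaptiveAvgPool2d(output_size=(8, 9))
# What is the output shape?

Input shape: (28, 44, 16, 45)
Output shape: (28, 44, 8, 9)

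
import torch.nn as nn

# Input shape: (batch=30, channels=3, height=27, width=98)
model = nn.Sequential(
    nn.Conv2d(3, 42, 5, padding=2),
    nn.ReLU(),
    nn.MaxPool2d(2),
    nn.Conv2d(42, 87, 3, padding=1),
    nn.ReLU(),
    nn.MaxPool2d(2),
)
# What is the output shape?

Input shape: (30, 3, 27, 98)
  -> after first Conv2d: (30, 42, 27, 98)
  -> after first MaxPool2d: (30, 42, 13, 49)
  -> after second Conv2d: (30, 87, 13, 49)
Output shape: (30, 87, 6, 24)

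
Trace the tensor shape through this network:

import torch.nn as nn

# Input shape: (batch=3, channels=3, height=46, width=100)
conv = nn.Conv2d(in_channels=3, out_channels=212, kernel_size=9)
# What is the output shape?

Input shape: (3, 3, 46, 100)
Output shape: (3, 212, 38, 92)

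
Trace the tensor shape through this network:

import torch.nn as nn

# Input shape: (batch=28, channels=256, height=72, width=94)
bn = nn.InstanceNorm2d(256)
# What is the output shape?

Input shape: (28, 256, 72, 94)
Output shape: (28, 256, 72, 94)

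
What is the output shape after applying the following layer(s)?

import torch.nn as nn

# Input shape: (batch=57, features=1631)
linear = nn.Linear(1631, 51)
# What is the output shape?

Input shape: (57, 1631)
Output shape: (57, 51)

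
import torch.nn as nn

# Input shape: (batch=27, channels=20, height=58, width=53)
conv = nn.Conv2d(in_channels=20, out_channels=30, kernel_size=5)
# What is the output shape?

Input shape: (27, 20, 58, 53)
Output shape: (27, 30, 54, 49)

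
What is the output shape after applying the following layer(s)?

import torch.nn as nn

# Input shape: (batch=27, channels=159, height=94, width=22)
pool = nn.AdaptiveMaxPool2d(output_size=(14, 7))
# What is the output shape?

Input shape: (27, 159, 94, 22)
Output shape: (27, 159, 14, 7)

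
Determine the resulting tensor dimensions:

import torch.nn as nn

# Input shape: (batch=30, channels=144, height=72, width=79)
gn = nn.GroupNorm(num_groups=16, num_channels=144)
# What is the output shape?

Input shape: (30, 144, 72, 79)
Output shape: (30, 144, 72, 79)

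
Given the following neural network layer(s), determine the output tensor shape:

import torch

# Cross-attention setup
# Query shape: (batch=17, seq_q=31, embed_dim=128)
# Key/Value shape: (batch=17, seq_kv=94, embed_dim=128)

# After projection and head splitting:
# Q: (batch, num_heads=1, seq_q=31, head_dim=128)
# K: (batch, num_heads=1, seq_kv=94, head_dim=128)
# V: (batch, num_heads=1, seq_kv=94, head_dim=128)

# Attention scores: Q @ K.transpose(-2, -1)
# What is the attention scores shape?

Input shape: (17, 31, 128)
Output shape: (17, 1, 31, 94)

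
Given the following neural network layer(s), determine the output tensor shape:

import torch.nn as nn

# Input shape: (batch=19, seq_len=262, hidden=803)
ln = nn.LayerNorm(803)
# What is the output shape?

Input shape: (19, 262, 803)
Output shape: (19, 262, 803)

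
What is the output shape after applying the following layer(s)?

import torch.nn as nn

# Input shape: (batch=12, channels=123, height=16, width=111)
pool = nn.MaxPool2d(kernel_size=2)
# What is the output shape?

Input shape: (12, 123, 16, 111)
Output shape: (12, 123, 8, 55)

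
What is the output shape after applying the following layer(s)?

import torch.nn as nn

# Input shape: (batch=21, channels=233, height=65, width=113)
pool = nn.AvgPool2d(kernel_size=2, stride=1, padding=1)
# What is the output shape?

Input shape: (21, 233, 65, 113)
Output shape: (21, 233, 66, 114)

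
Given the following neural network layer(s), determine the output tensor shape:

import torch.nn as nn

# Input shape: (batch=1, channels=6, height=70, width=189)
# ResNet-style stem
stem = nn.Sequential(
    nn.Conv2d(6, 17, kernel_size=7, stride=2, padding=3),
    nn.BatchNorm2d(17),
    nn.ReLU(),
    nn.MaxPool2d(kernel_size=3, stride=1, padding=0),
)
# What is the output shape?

Input shape: (1, 6, 70, 189)
  -> after Conv2d 7x7 stride=2: (1, 17, 35, 95)
Output shape: (1, 17, 33, 93)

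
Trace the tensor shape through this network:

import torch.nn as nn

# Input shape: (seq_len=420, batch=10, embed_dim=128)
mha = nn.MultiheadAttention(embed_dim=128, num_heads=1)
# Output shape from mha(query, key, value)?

Input shape: (420, 10, 128)
Output shape: (420, 10, 128)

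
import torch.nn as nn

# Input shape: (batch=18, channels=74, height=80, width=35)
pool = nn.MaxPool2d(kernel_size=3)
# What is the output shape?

Input shape: (18, 74, 80, 35)
Output shape: (18, 74, 26, 11)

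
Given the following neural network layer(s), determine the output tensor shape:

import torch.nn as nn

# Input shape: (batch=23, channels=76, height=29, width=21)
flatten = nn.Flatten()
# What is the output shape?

Input shape: (23, 76, 29, 21)
Output shape: (23, 46284)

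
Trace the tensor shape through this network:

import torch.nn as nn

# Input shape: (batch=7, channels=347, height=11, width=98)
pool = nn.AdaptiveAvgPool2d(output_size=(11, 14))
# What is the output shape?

Input shape: (7, 347, 11, 98)
Output shape: (7, 347, 11, 14)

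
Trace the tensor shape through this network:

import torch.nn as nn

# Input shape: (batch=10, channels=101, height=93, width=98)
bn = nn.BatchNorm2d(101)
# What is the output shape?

Input shape: (10, 101, 93, 98)
Output shape: (10, 101, 93, 98)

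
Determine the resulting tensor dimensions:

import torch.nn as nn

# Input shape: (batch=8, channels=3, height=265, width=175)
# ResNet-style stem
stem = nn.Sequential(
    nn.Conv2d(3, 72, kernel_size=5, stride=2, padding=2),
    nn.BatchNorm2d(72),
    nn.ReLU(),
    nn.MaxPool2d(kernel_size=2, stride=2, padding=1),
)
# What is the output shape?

Input shape: (8, 3, 265, 175)
  -> after Conv2d 5x5 stride=2: (8, 72, 133, 88)
Output shape: (8, 72, 67, 45)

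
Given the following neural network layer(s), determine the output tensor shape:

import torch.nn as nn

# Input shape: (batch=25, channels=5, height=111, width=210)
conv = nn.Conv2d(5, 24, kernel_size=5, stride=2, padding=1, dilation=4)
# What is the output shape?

Input shape: (25, 5, 111, 210)
Output shape: (25, 24, 49, 98)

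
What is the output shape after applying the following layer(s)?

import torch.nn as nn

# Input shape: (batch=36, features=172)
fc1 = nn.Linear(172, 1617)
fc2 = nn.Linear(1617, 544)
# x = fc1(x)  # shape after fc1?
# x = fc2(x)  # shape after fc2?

Input shape: (36, 172)
  -> after fc1: (36, 1617)
Output shape: (36, 544)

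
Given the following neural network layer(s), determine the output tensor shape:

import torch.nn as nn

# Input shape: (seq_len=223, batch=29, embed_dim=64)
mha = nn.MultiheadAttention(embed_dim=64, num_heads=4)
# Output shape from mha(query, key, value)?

Input shape: (223, 29, 64)
Output shape: (223, 29, 64)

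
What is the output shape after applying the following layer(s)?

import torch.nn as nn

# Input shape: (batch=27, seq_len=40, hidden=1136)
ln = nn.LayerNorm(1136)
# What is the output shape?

Input shape: (27, 40, 1136)
Output shape: (27, 40, 1136)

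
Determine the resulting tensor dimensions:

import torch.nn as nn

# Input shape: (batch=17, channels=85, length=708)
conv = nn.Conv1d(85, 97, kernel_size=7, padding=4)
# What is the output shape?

Input shape: (17, 85, 708)
Output shape: (17, 97, 710)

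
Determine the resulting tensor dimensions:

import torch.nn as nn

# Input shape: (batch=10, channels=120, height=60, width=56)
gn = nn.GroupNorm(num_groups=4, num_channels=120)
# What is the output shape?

Input shape: (10, 120, 60, 56)
Output shape: (10, 120, 60, 56)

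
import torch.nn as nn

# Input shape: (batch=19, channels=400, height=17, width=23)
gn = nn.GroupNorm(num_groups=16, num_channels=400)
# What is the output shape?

Input shape: (19, 400, 17, 23)
Output shape: (19, 400, 17, 23)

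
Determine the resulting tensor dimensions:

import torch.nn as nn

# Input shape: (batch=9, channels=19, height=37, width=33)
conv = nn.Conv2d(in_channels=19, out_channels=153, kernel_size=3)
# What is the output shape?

Input shape: (9, 19, 37, 33)
Output shape: (9, 153, 35, 31)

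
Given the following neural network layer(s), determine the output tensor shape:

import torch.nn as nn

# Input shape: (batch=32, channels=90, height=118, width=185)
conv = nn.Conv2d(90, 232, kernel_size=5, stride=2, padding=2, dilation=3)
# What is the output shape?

Input shape: (32, 90, 118, 185)
Output shape: (32, 232, 55, 89)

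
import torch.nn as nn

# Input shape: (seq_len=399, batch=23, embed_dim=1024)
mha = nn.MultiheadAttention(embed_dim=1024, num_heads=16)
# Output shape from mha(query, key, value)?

Input shape: (399, 23, 1024)
Output shape: (399, 23, 1024)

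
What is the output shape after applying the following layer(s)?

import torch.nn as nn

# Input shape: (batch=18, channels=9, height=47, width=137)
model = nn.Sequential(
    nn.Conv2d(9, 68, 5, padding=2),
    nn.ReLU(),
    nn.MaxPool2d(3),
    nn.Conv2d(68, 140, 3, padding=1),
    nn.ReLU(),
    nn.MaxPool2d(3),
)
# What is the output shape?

Input shape: (18, 9, 47, 137)
  -> after first Conv2d: (18, 68, 47, 137)
  -> after first MaxPool2d: (18, 68, 15, 45)
  -> after second Conv2d: (18, 140, 15, 45)
Output shape: (18, 140, 5, 15)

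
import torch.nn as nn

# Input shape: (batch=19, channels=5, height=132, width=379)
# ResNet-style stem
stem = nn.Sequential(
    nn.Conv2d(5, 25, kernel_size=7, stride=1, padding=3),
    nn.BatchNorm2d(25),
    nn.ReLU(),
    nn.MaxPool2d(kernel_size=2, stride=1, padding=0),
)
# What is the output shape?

Input shape: (19, 5, 132, 379)
  -> after Conv2d 7x7 stride=1: (19, 25, 132, 379)
Output shape: (19, 25, 131, 378)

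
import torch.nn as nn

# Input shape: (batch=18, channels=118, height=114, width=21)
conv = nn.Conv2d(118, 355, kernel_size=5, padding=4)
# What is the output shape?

Input shape: (18, 118, 114, 21)
Output shape: (18, 355, 118, 25)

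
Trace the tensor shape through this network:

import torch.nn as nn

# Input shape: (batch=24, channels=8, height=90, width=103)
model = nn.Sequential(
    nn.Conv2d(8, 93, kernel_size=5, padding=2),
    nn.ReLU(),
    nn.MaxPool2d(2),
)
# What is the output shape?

Input shape: (24, 8, 90, 103)
  -> after Conv2d: (24, 93, 90, 103)
  -> after ReLU: (24, 93, 90, 103)
Output shape: (24, 93, 45, 51)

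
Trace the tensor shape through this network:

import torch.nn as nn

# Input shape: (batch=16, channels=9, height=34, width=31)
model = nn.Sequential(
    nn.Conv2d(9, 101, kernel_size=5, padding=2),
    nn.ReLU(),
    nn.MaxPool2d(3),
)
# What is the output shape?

Input shape: (16, 9, 34, 31)
  -> after Conv2d: (16, 101, 34, 31)
  -> after ReLU: (16, 101, 34, 31)
Output shape: (16, 101, 11, 10)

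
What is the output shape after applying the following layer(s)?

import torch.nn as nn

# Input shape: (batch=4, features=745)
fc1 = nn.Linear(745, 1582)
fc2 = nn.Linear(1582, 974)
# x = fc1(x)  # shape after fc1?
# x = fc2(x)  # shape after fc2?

Input shape: (4, 745)
  -> after fc1: (4, 1582)
Output shape: (4, 974)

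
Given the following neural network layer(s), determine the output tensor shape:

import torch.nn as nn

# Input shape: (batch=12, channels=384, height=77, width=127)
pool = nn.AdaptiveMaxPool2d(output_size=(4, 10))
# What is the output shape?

Input shape: (12, 384, 77, 127)
Output shape: (12, 384, 4, 10)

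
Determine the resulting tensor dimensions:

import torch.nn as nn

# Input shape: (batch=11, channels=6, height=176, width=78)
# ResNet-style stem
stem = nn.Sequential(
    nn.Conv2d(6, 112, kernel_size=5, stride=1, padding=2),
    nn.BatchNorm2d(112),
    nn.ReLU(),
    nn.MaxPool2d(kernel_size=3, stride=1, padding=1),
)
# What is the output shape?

Input shape: (11, 6, 176, 78)
  -> after Conv2d 5x5 stride=1: (11, 112, 176, 78)
Output shape: (11, 112, 176, 78)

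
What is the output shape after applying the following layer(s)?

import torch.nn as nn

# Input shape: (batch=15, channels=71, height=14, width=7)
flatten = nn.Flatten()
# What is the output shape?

Input shape: (15, 71, 14, 7)
Output shape: (15, 6958)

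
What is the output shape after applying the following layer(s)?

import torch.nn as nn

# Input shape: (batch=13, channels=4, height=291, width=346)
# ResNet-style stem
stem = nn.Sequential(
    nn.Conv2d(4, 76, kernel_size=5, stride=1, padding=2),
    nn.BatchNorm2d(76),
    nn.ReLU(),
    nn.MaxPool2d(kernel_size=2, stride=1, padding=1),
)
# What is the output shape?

Input shape: (13, 4, 291, 346)
  -> after Conv2d 5x5 stride=1: (13, 76, 291, 346)
Output shape: (13, 76, 292, 347)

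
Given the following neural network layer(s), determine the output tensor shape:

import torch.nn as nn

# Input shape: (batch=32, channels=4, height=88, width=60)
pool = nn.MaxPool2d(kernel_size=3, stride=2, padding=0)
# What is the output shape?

Input shape: (32, 4, 88, 60)
Output shape: (32, 4, 43, 29)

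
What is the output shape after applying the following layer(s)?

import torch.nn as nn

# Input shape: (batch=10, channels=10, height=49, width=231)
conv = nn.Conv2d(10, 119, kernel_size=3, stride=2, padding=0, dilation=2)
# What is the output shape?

Input shape: (10, 10, 49, 231)
Output shape: (10, 119, 23, 114)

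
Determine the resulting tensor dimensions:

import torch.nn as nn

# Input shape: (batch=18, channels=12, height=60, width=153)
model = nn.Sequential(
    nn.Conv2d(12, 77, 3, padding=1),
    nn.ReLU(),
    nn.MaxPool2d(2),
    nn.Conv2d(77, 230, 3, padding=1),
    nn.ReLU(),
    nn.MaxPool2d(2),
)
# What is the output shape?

Input shape: (18, 12, 60, 153)
  -> after first Conv2d: (18, 77, 60, 153)
  -> after first MaxPool2d: (18, 77, 30, 76)
  -> after second Conv2d: (18, 230, 30, 76)
Output shape: (18, 230, 15, 38)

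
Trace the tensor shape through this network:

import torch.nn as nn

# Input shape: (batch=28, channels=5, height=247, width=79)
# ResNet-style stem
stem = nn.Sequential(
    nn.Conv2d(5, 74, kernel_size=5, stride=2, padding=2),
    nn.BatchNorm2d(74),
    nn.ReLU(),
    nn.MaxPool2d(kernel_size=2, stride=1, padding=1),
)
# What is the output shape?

Input shape: (28, 5, 247, 79)
  -> after Conv2d 5x5 stride=2: (28, 74, 124, 40)
Output shape: (28, 74, 125, 41)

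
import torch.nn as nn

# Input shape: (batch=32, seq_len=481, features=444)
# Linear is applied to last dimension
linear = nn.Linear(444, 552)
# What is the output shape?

Input shape: (32, 481, 444)
Output shape: (32, 481, 552)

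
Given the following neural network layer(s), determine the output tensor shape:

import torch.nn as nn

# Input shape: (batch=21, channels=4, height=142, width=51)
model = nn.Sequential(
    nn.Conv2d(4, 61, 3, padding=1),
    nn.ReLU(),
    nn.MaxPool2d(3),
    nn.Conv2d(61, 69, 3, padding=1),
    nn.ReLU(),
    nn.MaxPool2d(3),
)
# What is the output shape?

Input shape: (21, 4, 142, 51)
  -> after first Conv2d: (21, 61, 142, 51)
  -> after first MaxPool2d: (21, 61, 47, 17)
  -> after second Conv2d: (21, 69, 47, 17)
Output shape: (21, 69, 15, 5)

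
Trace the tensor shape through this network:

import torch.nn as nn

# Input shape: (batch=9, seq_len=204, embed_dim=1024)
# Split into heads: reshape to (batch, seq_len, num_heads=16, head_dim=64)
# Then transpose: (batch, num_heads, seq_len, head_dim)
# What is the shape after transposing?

Input shape: (9, 204, 1024)
  -> after reshape: (9, 204, 16, 64)
Output shape: (9, 16, 204, 64)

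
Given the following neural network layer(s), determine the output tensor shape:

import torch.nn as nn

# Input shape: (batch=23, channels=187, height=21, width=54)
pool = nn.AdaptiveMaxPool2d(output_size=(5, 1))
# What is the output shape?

Input shape: (23, 187, 21, 54)
Output shape: (23, 187, 5, 1)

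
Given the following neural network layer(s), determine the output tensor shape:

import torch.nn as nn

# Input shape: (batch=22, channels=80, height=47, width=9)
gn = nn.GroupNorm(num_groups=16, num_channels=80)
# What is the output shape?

Input shape: (22, 80, 47, 9)
Output shape: (22, 80, 47, 9)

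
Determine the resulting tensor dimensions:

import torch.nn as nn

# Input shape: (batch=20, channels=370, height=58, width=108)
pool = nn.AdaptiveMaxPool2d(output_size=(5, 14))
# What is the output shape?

Input shape: (20, 370, 58, 108)
Output shape: (20, 370, 5, 14)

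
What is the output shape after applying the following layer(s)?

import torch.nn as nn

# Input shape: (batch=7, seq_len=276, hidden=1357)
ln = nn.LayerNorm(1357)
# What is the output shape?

Input shape: (7, 276, 1357)
Output shape: (7, 276, 1357)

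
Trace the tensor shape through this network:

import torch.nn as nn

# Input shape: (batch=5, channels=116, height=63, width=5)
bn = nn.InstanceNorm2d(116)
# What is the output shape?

Input shape: (5, 116, 63, 5)
Output shape: (5, 116, 63, 5)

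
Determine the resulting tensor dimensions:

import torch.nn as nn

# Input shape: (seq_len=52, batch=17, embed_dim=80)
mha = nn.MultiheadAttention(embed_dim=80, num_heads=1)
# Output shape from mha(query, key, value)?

Input shape: (52, 17, 80)
Output shape: (52, 17, 80)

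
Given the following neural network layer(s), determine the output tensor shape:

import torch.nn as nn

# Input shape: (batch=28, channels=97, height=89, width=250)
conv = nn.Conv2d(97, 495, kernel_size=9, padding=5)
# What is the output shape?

Input shape: (28, 97, 89, 250)
Output shape: (28, 495, 91, 252)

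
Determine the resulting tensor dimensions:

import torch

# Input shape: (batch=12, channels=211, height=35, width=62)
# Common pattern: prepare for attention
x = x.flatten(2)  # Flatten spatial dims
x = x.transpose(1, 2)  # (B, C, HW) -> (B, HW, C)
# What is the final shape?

Input shape: (12, 211, 35, 62)
  -> after flatten(2): (12, 211, 2170)
Output shape: (12, 2170, 211)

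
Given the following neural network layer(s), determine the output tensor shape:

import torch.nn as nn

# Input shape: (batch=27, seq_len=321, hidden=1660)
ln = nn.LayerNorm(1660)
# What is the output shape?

Input shape: (27, 321, 1660)
Output shape: (27, 321, 1660)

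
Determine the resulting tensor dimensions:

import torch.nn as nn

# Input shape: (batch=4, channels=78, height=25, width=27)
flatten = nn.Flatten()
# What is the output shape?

Input shape: (4, 78, 25, 27)
Output shape: (4, 52650)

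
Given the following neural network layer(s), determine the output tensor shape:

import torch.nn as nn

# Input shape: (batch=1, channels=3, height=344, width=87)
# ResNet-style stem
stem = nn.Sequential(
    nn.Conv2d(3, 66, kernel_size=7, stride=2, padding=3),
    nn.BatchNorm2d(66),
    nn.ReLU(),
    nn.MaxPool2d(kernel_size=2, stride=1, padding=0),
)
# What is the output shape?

Input shape: (1, 3, 344, 87)
  -> after Conv2d 7x7 stride=2: (1, 66, 172, 44)
Output shape: (1, 66, 171, 43)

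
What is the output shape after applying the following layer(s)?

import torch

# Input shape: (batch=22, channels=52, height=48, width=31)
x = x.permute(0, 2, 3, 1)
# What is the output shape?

Input shape: (22, 52, 48, 31)
Output shape: (22, 48, 31, 52)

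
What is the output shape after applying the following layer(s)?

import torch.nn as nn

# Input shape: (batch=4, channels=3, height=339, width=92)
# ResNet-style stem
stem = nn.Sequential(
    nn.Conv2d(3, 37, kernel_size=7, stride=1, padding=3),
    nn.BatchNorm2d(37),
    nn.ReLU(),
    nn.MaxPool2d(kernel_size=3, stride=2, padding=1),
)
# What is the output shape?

Input shape: (4, 3, 339, 92)
  -> after Conv2d 7x7 stride=1: (4, 37, 339, 92)
Output shape: (4, 37, 170, 46)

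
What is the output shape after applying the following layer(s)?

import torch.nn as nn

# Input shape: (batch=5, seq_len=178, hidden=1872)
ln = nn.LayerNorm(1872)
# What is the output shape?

Input shape: (5, 178, 1872)
Output shape: (5, 178, 1872)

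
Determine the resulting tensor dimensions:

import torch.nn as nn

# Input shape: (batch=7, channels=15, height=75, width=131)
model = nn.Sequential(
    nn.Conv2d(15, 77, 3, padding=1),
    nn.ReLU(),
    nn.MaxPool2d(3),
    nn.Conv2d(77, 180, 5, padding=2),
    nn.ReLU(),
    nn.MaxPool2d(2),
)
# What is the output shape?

Input shape: (7, 15, 75, 131)
  -> after first Conv2d: (7, 77, 75, 131)
  -> after first MaxPool2d: (7, 77, 25, 43)
  -> after second Conv2d: (7, 180, 25, 43)
Output shape: (7, 180, 12, 21)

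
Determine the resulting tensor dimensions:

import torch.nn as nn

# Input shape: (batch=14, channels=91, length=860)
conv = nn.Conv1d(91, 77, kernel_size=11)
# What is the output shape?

Input shape: (14, 91, 860)
Output shape: (14, 77, 850)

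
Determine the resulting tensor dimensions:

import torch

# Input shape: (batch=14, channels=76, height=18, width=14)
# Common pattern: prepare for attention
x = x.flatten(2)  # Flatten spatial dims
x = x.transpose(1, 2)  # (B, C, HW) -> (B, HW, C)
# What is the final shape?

Input shape: (14, 76, 18, 14)
  -> after flatten(2): (14, 76, 252)
Output shape: (14, 252, 76)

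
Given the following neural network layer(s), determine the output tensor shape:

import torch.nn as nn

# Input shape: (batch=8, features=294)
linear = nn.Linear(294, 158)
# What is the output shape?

Input shape: (8, 294)
Output shape: (8, 158)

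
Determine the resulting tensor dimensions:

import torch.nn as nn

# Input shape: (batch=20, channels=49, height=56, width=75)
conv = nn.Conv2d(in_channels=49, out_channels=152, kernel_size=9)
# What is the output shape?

Input shape: (20, 49, 56, 75)
Output shape: (20, 152, 48, 67)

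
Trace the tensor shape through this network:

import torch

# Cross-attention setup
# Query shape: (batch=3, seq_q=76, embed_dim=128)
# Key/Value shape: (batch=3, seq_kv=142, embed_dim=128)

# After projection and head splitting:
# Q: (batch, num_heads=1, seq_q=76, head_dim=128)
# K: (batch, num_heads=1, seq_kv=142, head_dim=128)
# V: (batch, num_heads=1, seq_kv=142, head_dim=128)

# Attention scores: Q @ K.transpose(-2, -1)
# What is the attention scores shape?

Input shape: (3, 76, 128)
Output shape: (3, 1, 76, 142)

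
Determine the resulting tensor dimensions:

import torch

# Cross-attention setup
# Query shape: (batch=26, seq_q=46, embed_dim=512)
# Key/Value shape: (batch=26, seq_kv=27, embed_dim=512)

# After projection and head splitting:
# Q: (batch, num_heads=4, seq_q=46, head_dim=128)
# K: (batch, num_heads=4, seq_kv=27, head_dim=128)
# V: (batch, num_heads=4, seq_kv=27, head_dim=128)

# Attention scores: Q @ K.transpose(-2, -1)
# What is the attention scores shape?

Input shape: (26, 46, 512)
Output shape: (26, 4, 46, 27)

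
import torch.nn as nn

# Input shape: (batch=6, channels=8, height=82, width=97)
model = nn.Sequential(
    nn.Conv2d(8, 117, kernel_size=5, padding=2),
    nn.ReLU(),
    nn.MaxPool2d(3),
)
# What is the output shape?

Input shape: (6, 8, 82, 97)
  -> after Conv2d: (6, 117, 82, 97)
  -> after ReLU: (6, 117, 82, 97)
Output shape: (6, 117, 27, 32)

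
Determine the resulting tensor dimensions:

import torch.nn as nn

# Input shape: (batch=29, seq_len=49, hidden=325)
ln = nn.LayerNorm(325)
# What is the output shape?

Input shape: (29, 49, 325)
Output shape: (29, 49, 325)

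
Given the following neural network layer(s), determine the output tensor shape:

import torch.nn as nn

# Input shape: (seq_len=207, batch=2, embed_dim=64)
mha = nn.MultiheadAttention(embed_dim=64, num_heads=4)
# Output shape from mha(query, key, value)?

Input shape: (207, 2, 64)
Output shape: (207, 2, 64)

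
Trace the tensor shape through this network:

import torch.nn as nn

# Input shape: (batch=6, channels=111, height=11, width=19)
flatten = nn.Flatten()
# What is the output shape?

Input shape: (6, 111, 11, 19)
Output shape: (6, 23199)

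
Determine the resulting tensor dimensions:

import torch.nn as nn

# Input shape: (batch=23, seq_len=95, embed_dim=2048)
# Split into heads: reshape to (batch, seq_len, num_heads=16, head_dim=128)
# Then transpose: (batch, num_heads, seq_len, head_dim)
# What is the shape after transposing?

Input shape: (23, 95, 2048)
  -> after reshape: (23, 95, 16, 128)
Output shape: (23, 16, 95, 128)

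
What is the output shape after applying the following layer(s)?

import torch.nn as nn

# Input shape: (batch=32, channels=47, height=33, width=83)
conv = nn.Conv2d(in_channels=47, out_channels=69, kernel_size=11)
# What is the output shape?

Input shape: (32, 47, 33, 83)
Output shape: (32, 69, 23, 73)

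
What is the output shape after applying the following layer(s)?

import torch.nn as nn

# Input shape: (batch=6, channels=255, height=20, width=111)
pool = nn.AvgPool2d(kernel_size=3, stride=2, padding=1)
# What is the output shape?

Input shape: (6, 255, 20, 111)
Output shape: (6, 255, 10, 56)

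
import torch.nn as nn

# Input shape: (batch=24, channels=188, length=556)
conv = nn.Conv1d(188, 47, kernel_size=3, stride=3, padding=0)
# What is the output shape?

Input shape: (24, 188, 556)
Output shape: (24, 47, 185)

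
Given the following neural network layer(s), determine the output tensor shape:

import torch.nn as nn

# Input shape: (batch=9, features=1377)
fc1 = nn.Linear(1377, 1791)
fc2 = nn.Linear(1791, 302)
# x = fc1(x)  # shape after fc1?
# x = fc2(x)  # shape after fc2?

Input shape: (9, 1377)
  -> after fc1: (9, 1791)
Output shape: (9, 302)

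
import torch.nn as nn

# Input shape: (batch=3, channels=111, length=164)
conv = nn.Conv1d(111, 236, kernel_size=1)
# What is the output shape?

Input shape: (3, 111, 164)
Output shape: (3, 236, 164)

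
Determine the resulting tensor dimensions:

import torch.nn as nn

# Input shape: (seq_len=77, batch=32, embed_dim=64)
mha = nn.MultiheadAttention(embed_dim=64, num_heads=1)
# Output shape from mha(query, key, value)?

Input shape: (77, 32, 64)
Output shape: (77, 32, 64)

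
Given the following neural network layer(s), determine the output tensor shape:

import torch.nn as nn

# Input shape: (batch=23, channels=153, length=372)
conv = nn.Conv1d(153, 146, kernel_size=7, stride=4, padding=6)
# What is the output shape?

Input shape: (23, 153, 372)
Output shape: (23, 146, 95)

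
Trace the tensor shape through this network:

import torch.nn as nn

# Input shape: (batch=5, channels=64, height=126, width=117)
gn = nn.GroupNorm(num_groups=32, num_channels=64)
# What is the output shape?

Input shape: (5, 64, 126, 117)
Output shape: (5, 64, 126, 117)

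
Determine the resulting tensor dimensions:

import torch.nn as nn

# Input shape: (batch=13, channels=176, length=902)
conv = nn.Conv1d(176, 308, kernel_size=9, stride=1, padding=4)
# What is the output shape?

Input shape: (13, 176, 902)
Output shape: (13, 308, 902)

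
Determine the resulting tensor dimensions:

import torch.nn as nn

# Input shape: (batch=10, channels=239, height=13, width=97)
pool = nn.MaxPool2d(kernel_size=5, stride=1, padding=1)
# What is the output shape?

Input shape: (10, 239, 13, 97)
Output shape: (10, 239, 11, 95)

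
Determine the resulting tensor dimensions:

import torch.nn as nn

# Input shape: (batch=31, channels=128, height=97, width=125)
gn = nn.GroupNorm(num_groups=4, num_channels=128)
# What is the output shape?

Input shape: (31, 128, 97, 125)
Output shape: (31, 128, 97, 125)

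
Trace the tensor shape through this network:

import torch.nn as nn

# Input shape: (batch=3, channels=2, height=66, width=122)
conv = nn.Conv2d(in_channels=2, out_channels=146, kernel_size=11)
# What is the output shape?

Input shape: (3, 2, 66, 122)
Output shape: (3, 146, 56, 112)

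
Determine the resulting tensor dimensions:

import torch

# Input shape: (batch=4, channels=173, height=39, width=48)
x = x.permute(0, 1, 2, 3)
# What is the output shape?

Input shape: (4, 173, 39, 48)
Output shape: (4, 173, 39, 48)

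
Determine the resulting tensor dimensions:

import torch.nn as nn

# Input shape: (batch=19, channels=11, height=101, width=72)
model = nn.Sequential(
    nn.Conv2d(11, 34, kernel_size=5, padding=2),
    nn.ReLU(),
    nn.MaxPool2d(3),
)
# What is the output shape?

Input shape: (19, 11, 101, 72)
  -> after Conv2d: (19, 34, 101, 72)
  -> after ReLU: (19, 34, 101, 72)
Output shape: (19, 34, 33, 24)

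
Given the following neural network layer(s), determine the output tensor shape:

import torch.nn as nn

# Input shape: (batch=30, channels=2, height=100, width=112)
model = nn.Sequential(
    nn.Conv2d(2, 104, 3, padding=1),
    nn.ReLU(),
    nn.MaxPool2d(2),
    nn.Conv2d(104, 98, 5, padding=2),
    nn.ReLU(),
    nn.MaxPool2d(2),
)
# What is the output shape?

Input shape: (30, 2, 100, 112)
  -> after first Conv2d: (30, 104, 100, 112)
  -> after first MaxPool2d: (30, 104, 50, 56)
  -> after second Conv2d: (30, 98, 50, 56)
Output shape: (30, 98, 25, 28)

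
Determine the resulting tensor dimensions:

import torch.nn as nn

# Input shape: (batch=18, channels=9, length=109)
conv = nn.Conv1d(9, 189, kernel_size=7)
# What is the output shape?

Input shape: (18, 9, 109)
Output shape: (18, 189, 103)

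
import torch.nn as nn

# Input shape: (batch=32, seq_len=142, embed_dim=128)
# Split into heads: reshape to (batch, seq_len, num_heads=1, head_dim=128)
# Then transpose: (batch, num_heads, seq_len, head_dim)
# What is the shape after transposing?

Input shape: (32, 142, 128)
  -> after reshape: (32, 142, 1, 128)
Output shape: (32, 1, 142, 128)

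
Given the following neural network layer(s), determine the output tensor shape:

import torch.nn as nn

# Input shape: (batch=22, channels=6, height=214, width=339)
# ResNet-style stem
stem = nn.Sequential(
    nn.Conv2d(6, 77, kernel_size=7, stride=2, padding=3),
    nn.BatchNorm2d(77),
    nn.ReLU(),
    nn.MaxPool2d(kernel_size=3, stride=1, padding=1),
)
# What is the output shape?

Input shape: (22, 6, 214, 339)
  -> after Conv2d 7x7 stride=2: (22, 77, 107, 170)
Output shape: (22, 77, 107, 170)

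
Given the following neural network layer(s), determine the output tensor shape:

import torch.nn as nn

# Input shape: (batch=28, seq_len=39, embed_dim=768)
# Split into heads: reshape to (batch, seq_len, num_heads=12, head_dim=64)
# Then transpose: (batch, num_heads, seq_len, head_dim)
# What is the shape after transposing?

Input shape: (28, 39, 768)
  -> after reshape: (28, 39, 12, 64)
Output shape: (28, 12, 39, 64)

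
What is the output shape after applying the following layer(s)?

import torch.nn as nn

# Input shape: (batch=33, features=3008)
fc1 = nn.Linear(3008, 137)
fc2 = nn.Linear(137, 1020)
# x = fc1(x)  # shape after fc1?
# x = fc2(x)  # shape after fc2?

Input shape: (33, 3008)
  -> after fc1: (33, 137)
Output shape: (33, 1020)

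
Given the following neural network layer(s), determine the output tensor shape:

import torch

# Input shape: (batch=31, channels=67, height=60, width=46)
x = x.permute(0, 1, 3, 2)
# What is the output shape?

Input shape: (31, 67, 60, 46)
Output shape: (31, 67, 46, 60)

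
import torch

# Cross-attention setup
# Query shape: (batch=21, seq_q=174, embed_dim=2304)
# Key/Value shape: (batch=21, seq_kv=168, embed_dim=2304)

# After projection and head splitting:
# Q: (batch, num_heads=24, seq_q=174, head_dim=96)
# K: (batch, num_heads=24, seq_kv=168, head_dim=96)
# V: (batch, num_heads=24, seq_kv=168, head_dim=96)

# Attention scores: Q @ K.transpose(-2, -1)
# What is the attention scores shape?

Input shape: (21, 174, 2304)
Output shape: (21, 24, 174, 168)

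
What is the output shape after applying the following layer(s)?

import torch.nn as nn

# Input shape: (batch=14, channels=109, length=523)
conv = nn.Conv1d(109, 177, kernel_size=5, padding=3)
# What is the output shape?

Input shape: (14, 109, 523)
Output shape: (14, 177, 525)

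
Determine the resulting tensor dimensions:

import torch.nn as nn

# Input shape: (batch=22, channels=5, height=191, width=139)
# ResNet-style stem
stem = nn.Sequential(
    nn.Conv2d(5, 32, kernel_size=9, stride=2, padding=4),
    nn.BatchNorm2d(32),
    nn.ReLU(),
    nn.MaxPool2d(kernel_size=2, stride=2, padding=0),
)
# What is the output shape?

Input shape: (22, 5, 191, 139)
  -> after Conv2d 9x9 stride=2: (22, 32, 96, 70)
Output shape: (22, 32, 48, 35)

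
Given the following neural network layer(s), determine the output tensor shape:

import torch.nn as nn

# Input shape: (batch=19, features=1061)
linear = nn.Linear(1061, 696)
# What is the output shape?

Input shape: (19, 1061)
Output shape: (19, 696)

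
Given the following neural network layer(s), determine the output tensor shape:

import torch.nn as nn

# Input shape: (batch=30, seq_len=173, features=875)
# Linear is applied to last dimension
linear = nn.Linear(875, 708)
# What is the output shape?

Input shape: (30, 173, 875)
Output shape: (30, 173, 708)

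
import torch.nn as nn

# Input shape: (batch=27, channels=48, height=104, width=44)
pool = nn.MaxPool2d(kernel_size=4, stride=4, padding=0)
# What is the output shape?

Input shape: (27, 48, 104, 44)
Output shape: (27, 48, 26, 11)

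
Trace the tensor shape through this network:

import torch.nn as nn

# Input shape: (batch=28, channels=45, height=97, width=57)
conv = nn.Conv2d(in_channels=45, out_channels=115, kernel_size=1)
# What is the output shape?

Input shape: (28, 45, 97, 57)
Output shape: (28, 115, 97, 57)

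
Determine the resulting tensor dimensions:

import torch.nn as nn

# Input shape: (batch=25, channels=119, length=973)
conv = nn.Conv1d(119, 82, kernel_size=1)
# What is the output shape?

Input shape: (25, 119, 973)
Output shape: (25, 82, 973)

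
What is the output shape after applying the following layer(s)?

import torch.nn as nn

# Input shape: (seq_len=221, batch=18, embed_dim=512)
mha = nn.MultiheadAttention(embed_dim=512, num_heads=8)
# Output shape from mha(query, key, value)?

Input shape: (221, 18, 512)
Output shape: (221, 18, 512)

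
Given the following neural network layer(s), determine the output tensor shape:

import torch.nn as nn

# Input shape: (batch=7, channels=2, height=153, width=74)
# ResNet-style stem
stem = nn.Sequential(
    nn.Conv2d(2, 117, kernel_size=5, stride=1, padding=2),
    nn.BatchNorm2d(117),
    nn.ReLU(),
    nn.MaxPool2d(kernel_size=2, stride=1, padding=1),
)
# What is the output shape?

Input shape: (7, 2, 153, 74)
  -> after Conv2d 5x5 stride=1: (7, 117, 153, 74)
Output shape: (7, 117, 154, 75)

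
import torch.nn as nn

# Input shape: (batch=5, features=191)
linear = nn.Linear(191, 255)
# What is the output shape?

Input shape: (5, 191)
Output shape: (5, 255)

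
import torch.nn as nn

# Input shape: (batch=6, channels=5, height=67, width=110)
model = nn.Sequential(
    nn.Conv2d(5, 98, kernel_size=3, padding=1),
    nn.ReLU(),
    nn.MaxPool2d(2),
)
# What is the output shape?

Input shape: (6, 5, 67, 110)
  -> after Conv2d: (6, 98, 67, 110)
  -> after ReLU: (6, 98, 67, 110)
Output shape: (6, 98, 33, 55)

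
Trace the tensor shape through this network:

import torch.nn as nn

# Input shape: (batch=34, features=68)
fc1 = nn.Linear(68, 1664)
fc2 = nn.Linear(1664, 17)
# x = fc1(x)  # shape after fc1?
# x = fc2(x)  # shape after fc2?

Input shape: (34, 68)
  -> after fc1: (34, 1664)
Output shape: (34, 17)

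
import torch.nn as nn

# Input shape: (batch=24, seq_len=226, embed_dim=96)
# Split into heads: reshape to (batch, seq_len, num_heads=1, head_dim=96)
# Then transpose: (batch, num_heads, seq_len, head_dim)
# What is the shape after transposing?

Input shape: (24, 226, 96)
  -> after reshape: (24, 226, 1, 96)
Output shape: (24, 1, 226, 96)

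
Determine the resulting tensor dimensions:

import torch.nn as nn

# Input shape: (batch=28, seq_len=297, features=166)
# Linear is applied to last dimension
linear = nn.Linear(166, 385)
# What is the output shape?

Input shape: (28, 297, 166)
Output shape: (28, 297, 385)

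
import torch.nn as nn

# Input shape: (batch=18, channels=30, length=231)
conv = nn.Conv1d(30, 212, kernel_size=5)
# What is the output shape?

Input shape: (18, 30, 231)
Output shape: (18, 212, 227)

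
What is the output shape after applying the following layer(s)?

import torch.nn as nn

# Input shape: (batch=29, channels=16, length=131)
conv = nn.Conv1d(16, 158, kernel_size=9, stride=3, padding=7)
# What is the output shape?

Input shape: (29, 16, 131)
Output shape: (29, 158, 46)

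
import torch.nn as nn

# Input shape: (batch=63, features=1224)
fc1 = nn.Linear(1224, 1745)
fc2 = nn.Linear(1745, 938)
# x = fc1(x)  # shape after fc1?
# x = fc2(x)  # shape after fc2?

Input shape: (63, 1224)
  -> after fc1: (63, 1745)
Output shape: (63, 938)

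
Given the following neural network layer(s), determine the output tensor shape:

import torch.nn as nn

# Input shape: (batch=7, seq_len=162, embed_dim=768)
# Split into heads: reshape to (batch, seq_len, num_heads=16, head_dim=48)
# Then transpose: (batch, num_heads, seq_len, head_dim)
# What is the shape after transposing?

Input shape: (7, 162, 768)
  -> after reshape: (7, 162, 16, 48)
Output shape: (7, 16, 162, 48)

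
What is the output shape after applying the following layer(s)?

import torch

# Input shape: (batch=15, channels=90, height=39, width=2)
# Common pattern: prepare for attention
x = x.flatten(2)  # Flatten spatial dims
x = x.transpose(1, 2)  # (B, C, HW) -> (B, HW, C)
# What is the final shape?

Input shape: (15, 90, 39, 2)
  -> after flatten(2): (15, 90, 78)
Output shape: (15, 78, 90)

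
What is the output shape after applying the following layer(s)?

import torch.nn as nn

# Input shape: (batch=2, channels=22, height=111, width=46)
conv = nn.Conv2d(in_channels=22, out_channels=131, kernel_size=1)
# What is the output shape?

Input shape: (2, 22, 111, 46)
Output shape: (2, 131, 111, 46)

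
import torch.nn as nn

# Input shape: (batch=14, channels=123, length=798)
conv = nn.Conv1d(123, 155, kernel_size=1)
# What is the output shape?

Input shape: (14, 123, 798)
Output shape: (14, 155, 798)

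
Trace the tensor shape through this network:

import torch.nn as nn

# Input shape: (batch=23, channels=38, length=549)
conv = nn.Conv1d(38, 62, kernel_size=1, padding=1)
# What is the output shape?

Input shape: (23, 38, 549)
Output shape: (23, 62, 551)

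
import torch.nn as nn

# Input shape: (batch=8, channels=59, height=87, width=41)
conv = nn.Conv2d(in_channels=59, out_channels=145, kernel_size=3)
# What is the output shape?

Input shape: (8, 59, 87, 41)
Output shape: (8, 145, 85, 39)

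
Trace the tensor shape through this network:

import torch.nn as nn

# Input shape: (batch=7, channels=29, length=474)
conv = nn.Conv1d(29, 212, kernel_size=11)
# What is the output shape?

Input shape: (7, 29, 474)
Output shape: (7, 212, 464)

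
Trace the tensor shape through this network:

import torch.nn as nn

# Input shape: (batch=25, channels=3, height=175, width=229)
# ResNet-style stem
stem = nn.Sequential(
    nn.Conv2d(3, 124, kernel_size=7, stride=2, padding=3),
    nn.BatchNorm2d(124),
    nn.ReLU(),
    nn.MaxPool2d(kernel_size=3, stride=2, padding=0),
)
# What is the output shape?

Input shape: (25, 3, 175, 229)
  -> after Conv2d 7x7 stride=2: (25, 124, 88, 115)
Output shape: (25, 124, 43, 57)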